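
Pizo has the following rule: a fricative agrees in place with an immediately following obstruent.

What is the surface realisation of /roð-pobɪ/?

[roβpobɪ]

The rule targets /ð/ (voiced dental fricative), which sits before the trigger /p/ (bilabial).
The voiced bilabial fricative is [β], so /ð/ → [β].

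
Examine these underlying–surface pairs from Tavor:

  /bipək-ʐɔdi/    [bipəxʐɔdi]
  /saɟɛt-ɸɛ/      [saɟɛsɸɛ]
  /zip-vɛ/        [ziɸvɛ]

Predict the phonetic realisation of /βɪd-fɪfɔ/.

The data show regressive manner assimilation: /k/ → [x] before /ʐ/; /t/ → [s] before /ɸ/; /p/ → [ɸ] before /v/. In each pair only manner changes, matching the following consonant, while place and voice stay constant.
The rule targets /d/ (voiced alveolar stop), which sits before the trigger /f/ (fricative).
Changing only its manner to fricative gives [z] — the voiced alveolar fricative.

[βɪzfɪfɔ]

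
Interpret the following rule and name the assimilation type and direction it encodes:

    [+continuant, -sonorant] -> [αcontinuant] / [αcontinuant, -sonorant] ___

progressive manner assimilation

The rule copies [continuant] (continuancy) from the environment onto the target fricatives; since [±continuant] encodes the stop/fricative manner contrast, the assimilating dimension is manner.
Since the environment is written before the underscore, the trigger precedes the target; the direction is progressive.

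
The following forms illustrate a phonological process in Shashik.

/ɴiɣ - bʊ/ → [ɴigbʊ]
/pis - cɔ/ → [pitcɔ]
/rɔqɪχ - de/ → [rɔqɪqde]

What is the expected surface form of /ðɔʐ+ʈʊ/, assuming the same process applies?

[ðɔɖʈʊ]

The data show regressive manner assimilation: /ɣ/ → [g] before /b/; /s/ → [t] before /c/; /χ/ → [q] before /d/. In each pair only manner changes, matching the following consonant, while place and voice stay constant.
/ʐ/ is a voiced retroflex fricative. The following trigger /ʈ/ is a stop, so /ʐ/ must become a stop as well.
A voiced retroflex stop is [ɖ], so the surface segment is [ɖ].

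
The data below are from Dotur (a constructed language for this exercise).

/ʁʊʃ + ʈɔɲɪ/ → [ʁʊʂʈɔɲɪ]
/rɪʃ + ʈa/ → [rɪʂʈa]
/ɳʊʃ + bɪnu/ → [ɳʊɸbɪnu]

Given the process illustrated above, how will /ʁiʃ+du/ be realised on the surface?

The data show regressive place assimilation: /ʃ/ → [ʂ] before /ʈ/; /ʃ/ → [ɸ] before /b/. In each pair only place changes, matching the following consonant, while manner and voice stay constant.
The rule targets /ʃ/ (voiceless postalveolar fricative), which sits before the trigger /d/ (alveolar).
A voiceless alveolar fricative is [s], so the surface segment is [s].

[ʁisdu]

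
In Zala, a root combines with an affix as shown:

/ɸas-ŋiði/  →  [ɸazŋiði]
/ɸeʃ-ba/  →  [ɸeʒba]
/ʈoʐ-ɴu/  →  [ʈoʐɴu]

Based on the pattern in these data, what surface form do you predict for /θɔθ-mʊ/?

[θɔðmʊ]

The data show regressive voicing assimilation: /s/ → [z] before /ŋ/; /ʃ/ → [ʒ] before /b/. In each pair only voicing changes, matching the following consonant, while place and manner stay constant.
Nothing changes in [ʈoʐɴu]: there the adjacent consonants already agree in voicing (/ʐ/ and /ɴ/ are both voiced), so this form is consistent with the same rule.
The rule targets /θ/ (voiceless dental fricative), which sits before the trigger /m/ (voiced).
The voiced dental fricative is [ð], so /θ/ → [ð].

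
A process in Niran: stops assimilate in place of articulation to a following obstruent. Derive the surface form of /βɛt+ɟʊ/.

/t/ is a voiceless alveolar stop. The following trigger /ɟ/ is palatal, so /t/ must become palatal as well.
The voiceless palatal stop is [c], so /t/ → [c].

[βɛcɟʊ]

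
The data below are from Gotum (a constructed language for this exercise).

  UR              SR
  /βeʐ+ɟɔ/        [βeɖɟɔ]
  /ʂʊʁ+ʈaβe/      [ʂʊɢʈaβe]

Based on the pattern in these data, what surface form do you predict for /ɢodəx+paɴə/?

The data show regressive manner assimilation: /ʐ/ → [ɖ] before /ɟ/; /ʁ/ → [ɢ] before /ʈ/. In each pair only manner changes, matching the following consonant, while place and voice stay constant.
The rule targets /x/ (voiceless velar fricative), which sits before the trigger /p/ (stop).
A voiceless velar stop is [k], so the surface segment is [k].

[ɢodəkpaɴə]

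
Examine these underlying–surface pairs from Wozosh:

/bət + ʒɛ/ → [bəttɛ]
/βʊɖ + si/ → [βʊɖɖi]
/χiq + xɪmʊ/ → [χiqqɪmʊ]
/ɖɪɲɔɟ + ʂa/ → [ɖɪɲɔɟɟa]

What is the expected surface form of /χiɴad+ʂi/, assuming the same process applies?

The data show progressive total assimilation (/ʒ/ → [t] after /t/; /s/ → [ɖ] after /ɖ/; /x/ → [q] after /q/; /ʂ/ → [ɟ] after /ɟ/): in every case the target segment becomes identical to its preceding neighbour, copying more than a single feature.
/ʂ/ is the segment targeted by the rule; it sits immediately after /d/, so it assimilates completely and surfaces as [d].

[χiɴaddi]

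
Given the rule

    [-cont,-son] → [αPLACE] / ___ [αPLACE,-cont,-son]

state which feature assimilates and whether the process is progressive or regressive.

The rule copies the place features (abbreviated [PLACE]) from the environment onto the target, so the assimilating feature is place.
Since the environment is written after the underscore, the trigger follows the target; the direction is regressive.

regressive place assimilation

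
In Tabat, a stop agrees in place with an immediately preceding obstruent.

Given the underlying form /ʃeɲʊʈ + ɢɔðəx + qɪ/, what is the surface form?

The rule targets /ɢ/ (voiced uvular stop), which sits after the trigger /ʈ/ (retroflex).
The voiced retroflex stop is [ɖ], so /ɢ/ → [ɖ].
At the second juncture, /q/ likewise becomes [k] adjacent to /x/.

[ʃeɲʊʈɖɔðəxkɪ]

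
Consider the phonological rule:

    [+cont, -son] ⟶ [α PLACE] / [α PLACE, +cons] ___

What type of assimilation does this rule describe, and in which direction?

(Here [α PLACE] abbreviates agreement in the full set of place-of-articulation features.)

progressive place assimilation

The rule copies the place features (abbreviated [PLACE]) from the environment onto the target, so the assimilating feature is place.
Since the environment is written before the underscore, the trigger precedes the target; the direction is progressive.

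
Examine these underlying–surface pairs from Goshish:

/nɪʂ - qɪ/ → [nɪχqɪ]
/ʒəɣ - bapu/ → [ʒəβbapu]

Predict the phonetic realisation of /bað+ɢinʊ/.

[baʁɢinʊ]

The data show regressive place assimilation: /ʂ/ → [χ] before /q/; /ɣ/ → [β] before /b/. In each pair only place changes, matching the following consonant, while manner and voice stay constant.
/ð/ is a voiced dental fricative. The following trigger /ɢ/ is uvular, so /ð/ must become uvular as well.
A voiced uvular fricative is [ʁ], so the surface segment is [ʁ].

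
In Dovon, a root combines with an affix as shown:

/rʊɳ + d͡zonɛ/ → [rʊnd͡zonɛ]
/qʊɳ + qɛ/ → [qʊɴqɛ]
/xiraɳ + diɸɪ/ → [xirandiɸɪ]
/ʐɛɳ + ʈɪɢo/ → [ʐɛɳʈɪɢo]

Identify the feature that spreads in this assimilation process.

place

Comparing underlying and surface forms, /ɳ/ → [n] is the alternation; the neighbouring /d͡z/ is constant.
/ɳ/ is retroflex while /d͡z/ is alveolar; the output [n] is alveolar, matching the trigger — so the feature that spreads is place.
The same holds elsewhere in the data: /ɳ/ → [ɴ] before /q/ (retroflex → uvular, matching uvular); /ɳ/ → [n] before /d/ (retroflex → alveolar, matching alveolar) — only place changes, and always toward the following segment.
No alternation appears in [ʐɛɳʈɪɢo]: there the adjacent consonants already agree in place (/ɳ/ and /ʈ/ are both retroflex), so this form is consistent with the same rule.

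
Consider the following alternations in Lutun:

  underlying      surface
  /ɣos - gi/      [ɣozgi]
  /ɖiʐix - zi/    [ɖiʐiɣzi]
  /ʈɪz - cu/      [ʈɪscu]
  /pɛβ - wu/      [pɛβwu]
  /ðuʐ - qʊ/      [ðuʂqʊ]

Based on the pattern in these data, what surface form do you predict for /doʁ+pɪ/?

The data show regressive voicing assimilation: /s/ → [z] before /g/; /x/ → [ɣ] before /z/; /z/ → [s] before /c/; /ʐ/ → [ʂ] before /q/. In each pair only voicing changes, matching the following consonant, while place and manner stay constant.
Nothing changes in [pɛβwu]: there the adjacent consonants already agree in voicing (/β/ and /w/ are both voiced), so this form is consistent with the same rule.
/ʁ/ is a voiced uvular fricative. The following trigger /p/ is voiceless, so /ʁ/ must become voiceless as well.
Changing only its voicing to voiceless gives [χ] — the voiceless uvular fricative.

[doχpɪ]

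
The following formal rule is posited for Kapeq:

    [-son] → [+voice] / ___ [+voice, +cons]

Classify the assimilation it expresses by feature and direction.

regressive voicing assimilation

The structural change is [+voice], and the conditioning segment [+voice, +cons] (a voiced consonant) is itself voiced, so the target comes to share the voicing of its neighbour — voicing assimilation.
Since the environment is written after the underscore, the trigger follows the target; the direction is regressive.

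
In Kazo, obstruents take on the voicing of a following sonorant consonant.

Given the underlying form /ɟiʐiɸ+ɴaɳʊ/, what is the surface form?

/ɸ/ is a voiceless bilabial fricative. The following trigger /ɴ/ is voiced, so /ɸ/ must become voiced as well.
The voiced bilabial fricative is [β], so /ɸ/ → [β].

[ɟiʐiβɴaɳʊ]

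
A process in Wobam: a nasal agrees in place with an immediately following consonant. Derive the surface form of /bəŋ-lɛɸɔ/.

[bənlɛɸɔ]

The rule targets /ŋ/ (voiced velar nasal), which sits before the trigger /l/ (alveolar).
The voiced alveolar nasal is [n], so /ŋ/ → [n].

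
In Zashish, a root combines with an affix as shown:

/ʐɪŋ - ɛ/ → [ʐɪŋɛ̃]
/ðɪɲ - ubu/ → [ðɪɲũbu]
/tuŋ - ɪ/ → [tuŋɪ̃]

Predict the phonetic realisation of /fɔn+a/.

The data show progressive nasality assimilation (vowel nasalisation): /ɛ/ → [ɛ̃] after /ŋ/; /u/ → [ũ] after /ɲ/; /ɪ/ → [ɪ̃] after /ŋ/ — a vowel is nasalised by an immediately preceding nasal consonant.
The vowel /a/ is adjacent to the preceding nasal /n/, so it acquires [+nasal] and surfaces as [ã].

[fɔnã]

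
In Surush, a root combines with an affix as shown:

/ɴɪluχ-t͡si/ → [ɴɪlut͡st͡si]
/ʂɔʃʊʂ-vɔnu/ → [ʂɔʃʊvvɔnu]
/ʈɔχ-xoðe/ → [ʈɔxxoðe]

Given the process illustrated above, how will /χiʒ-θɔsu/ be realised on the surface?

The data show regressive total assimilation (/χ/ → [t͡s] before /t͡s/; /ʂ/ → [v] before /v/; /χ/ → [x] before /x/): in every case the target segment becomes identical to its following neighbour, copying more than a single feature.
/ʒ/ is the segment targeted by the rule; it sits immediately before /θ/, so it assimilates completely and surfaces as [θ].

[χiθθɔsu]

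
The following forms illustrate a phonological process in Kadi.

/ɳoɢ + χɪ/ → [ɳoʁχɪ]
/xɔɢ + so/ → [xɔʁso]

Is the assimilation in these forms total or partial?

The segment that alternates is /ɢ/, which surfaces as [ʁ] when adjacent to /χ/.
/ɢ/ is a stop while /χ/ is a fricative; the output [ʁ] is a fricative, matching the trigger — so the feature that spreads is manner.
Place and voice are unchanged, so the assimilation is partial, not total.
The same holds elsewhere in the data: /ɢ/ → [ʁ] before /s/ (stop → fricative, matching a fricative) — only manner changes, and always toward the following segment.

partial assimilation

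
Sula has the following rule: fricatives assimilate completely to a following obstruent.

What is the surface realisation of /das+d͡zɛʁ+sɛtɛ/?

/s/ is the segment targeted by the rule; it sits immediately before /d͡z/, so it assimilates completely and surfaces as [d͡z].
The same rule applies at the second boundary: /ʁ/ → [s] next to /s/.

[dad͡zd͡zɛssɛtɛ]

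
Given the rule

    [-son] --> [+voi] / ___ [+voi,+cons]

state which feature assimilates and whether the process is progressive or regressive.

regressive voicing assimilation

The structural change is [+voi], and the conditioning segment [+voi,+cons] (a voiced consonant) is itself voiced, so the target comes to share the voicing of its neighbour — voicing assimilation.
Since the environment is written after the underscore, the trigger follows the target; the direction is regressive.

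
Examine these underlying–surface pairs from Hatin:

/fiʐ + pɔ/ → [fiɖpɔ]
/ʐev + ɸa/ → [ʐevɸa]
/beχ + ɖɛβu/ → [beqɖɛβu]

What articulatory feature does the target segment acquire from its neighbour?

manner

Underlying /ʐ/ is realised as [ɖ] next to /p/; /p/ itself does not change.
/ʐ/ is a fricative while /p/ is a stop; the output [ɖ] is a stop, matching the trigger — so the feature that spreads is manner.
The other alternating form patterns the same way: /χ/ → [q] before /ɖ/ (fricative → stop, matching a stop) — only manner changes, and always toward the following segment.
No alternation appears in [ʐevɸa]: there the adjacent consonants already agree in manner (/v/ and /ɸ/ are both fricatives), so this form is consistent with the same rule.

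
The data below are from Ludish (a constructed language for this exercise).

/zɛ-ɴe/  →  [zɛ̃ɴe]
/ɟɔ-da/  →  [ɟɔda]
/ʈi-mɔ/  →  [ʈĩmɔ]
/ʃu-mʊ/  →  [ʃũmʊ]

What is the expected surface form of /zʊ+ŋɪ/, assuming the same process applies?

The data show regressive nasality assimilation (vowel nasalisation): /ɛ/ → [ɛ̃] before /ɴ/; /i/ → [ĩ] before /m/; /u/ → [ũ] before /m/ — a vowel is nasalised by an immediately following nasal consonant.
No change occurs in [ɟɔda] because the vowel at the boundary is adjacent to an oral consonant, not a nasal (/ɔ/ next to /d/).
The vowel /ʊ/ is adjacent to the following nasal /ŋ/, so it acquires [+nasal] and surfaces as [ʊ̃].

[zʊ̃ŋɪ]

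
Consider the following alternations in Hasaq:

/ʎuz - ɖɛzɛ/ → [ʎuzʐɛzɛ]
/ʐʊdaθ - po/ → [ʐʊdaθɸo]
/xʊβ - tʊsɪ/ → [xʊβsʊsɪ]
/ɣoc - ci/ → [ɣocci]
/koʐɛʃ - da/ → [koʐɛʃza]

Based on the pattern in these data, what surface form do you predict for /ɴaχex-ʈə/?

[ɴaχexʂə]

The data show progressive manner assimilation: /ɖ/ → [ʐ] after /z/; /p/ → [ɸ] after /θ/; /t/ → [s] after /β/; /d/ → [z] after /ʃ/. In each pair only manner changes, matching the preceding consonant, while place and voice stay constant.
Nothing changes in [ɣocci]: there the adjacent consonants already agree in manner (/c/ and /c/ are both stops), so this form is consistent with the same rule.
The rule targets /ʈ/ (voiceless retroflex stop), which sits after the trigger /x/ (fricative).
Changing only its manner to fricative gives [ʂ] — the voiceless retroflex fricative.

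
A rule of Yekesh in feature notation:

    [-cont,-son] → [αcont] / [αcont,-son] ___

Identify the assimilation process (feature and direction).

progressive manner assimilation

The shared variable α links the value of [cont] on the target to that of the neighbouring obstruent. [cont] distinguishes stops from fricatives — a manner-of-articulation feature — so this is manner assimilation.
The conditioning segment sits to the left of the focus bar, meaning the trigger precedes the segment that changes — progressive assimilation.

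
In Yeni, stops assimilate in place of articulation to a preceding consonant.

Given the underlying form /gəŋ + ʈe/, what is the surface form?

The rule targets /ʈ/ (voiceless retroflex stop), which sits after the trigger /ŋ/ (velar).
Changing only its place to velar gives [k] — the voiceless velar stop.

[gəŋke]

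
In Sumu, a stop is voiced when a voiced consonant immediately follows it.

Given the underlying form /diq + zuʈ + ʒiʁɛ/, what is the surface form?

[diɢzuɖʒiʁɛ]

The rule targets /q/ (voiceless uvular stop), which sits before the trigger /z/ (voiced).
The voiced uvular stop is [ɢ], so /q/ → [ɢ].
The same rule applies at the second boundary: /ʈ/ → [ɖ] next to /ʒ/.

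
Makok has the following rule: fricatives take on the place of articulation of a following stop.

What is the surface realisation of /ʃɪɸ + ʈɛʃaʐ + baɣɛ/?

[ʃɪʂʈɛʃaβbaɣɛ]

/ɸ/ is a voiceless bilabial fricative. The following trigger /ʈ/ is retroflex, so /ɸ/ must become retroflex as well.
Changing only its place to retroflex gives [ʂ] — the voiceless retroflex fricative.
The same rule applies at the second boundary: /ʐ/ → [β] next to /b/.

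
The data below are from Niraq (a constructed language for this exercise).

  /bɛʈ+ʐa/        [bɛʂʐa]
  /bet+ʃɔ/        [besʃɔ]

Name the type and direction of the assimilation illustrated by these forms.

regressive manner assimilation

The segment that alternates is /ʈ/, which surfaces as [ʂ] when adjacent to /ʐ/.
/ʈ/ is a stop while /ʐ/ is a fricative; the output [ʂ] is a fricative, matching the trigger — so the feature that spreads is manner.
Place and voice are unchanged, so the assimilation is partial, not total.
Checking the remaining alternation: /t/ → [s] before /ʃ/ (stop → fricative, matching a fricative) — only manner changes, and always toward the following segment.
The trigger is the following segment, so the direction is regressive (anticipatory).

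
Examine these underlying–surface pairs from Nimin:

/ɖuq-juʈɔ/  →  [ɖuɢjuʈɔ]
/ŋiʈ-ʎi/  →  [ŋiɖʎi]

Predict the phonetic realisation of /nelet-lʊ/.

The data show regressive voicing assimilation: /q/ → [ɢ] before /j/; /ʈ/ → [ɖ] before /ʎ/. In each pair only voicing changes, matching the following consonant, while place and manner stay constant.
The rule targets /t/ (voiceless alveolar stop), which sits before the trigger /l/ (voiced).
The voiced alveolar stop is [d], so /t/ → [d].

[neledlʊ]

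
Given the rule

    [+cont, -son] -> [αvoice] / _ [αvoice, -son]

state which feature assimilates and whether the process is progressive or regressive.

The shared variable α links the value of [voice] on the target to the same value on the neighbouring segment, so voicing is the feature that assimilates.
Since the environment is written after the underscore, the trigger follows the target; the direction is regressive.

regressive voicing assimilation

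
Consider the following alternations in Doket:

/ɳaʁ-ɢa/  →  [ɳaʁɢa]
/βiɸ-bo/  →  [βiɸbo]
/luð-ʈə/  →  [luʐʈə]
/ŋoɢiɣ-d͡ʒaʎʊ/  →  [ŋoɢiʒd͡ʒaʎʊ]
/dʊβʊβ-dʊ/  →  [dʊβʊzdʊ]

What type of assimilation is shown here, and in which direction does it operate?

regressive place assimilation

Underlying /ð/ is realised as [ʐ] next to /ʈ/; /ʈ/ itself does not change.
/ð/ is dental while /ʈ/ is retroflex; the output [ʐ] is retroflex, matching the trigger — so the feature that spreads is place.
Manner and voice are unchanged, so the assimilation is partial, not total.
The same holds elsewhere in the data: /ɣ/ → [ʒ] before /d͡ʒ/ (velar → postalveolar, matching postalveolar); /β/ → [z] before /d/ (bilabial → alveolar, matching alveolar) — only place changes, and always toward the following segment.
Nothing changes in [ɳaʁɢa], [βiɸbo]: there the adjacent consonants already agree in place (/ʁ/ and /ɢ/ are both uvular; /ɸ/ and /b/ are both bilabial), so these forms are consistent with the same rule.
Since the segment that changes precedes the conditioning segment, the assimilation is regressive.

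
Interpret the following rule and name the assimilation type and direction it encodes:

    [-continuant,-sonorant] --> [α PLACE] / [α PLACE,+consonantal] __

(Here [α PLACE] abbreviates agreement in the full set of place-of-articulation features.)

The shared variable α links the value of the place features (abbreviated [PLACE]) on the target to the same value on the neighbouring segment, so place is the feature that assimilates.
The conditioning segment sits to the left of the focus bar, meaning the trigger precedes the segment that changes — progressive assimilation.

progressive place assimilation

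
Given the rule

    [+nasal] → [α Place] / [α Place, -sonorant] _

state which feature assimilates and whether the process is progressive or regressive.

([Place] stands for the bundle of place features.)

progressive place assimilation

The shared variable α links the value of the place features (abbreviated [Place]) on the target to the same value on the neighbouring segment, so place is the feature that assimilates.
Since the environment is written before the underscore, the trigger precedes the target; the direction is progressive.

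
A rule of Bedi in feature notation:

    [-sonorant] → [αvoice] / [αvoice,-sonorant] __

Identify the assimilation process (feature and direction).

progressive voicing assimilation

The shared variable α links the value of [voice] on the target to the same value on the neighbouring segment, so voicing is the feature that assimilates.
Since the environment is written before the underscore, the trigger precedes the target; the direction is progressive.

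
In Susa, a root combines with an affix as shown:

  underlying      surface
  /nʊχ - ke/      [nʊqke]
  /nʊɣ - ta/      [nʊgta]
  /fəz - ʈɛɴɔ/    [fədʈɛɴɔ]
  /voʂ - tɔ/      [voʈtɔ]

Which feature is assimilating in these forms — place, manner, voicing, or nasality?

manner

Comparing underlying and surface forms, /χ/ → [q] is the alternation; the neighbouring /k/ is constant.
/χ/ is a fricative while /k/ is a stop; the output [q] is a stop, matching the trigger — so the feature that spreads is manner.
Checking the remaining alternations: /ɣ/ → [g] before /t/ (fricative → stop, matching a stop); /z/ → [d] before /ʈ/ (fricative → stop, matching a stop); /ʂ/ → [ʈ] before /t/ (fricative → stop, matching a stop) — only manner changes, and always toward the following segment.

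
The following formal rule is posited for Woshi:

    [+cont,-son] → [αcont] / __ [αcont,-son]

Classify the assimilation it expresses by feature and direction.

The rule copies [cont] (continuancy) from the environment onto the target fricatives; since [±cont] encodes the stop/fricative manner contrast, the assimilating dimension is manner.
Since the environment is written after the underscore, the trigger follows the target; the direction is regressive.

regressive manner assimilation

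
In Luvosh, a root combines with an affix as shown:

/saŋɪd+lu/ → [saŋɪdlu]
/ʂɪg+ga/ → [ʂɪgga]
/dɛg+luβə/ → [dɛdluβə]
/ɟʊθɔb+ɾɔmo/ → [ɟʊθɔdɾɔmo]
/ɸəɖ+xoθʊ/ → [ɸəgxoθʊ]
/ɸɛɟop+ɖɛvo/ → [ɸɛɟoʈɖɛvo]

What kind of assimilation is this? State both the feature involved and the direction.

regressive place assimilation

Underlying /g/ is realised as [d] next to /l/; /l/ itself does not change.
/g/ is velar while /l/ is alveolar; the output [d] is alveolar, matching the trigger — so the feature that spreads is place.
Manner and voice are unchanged, so the assimilation is partial, not total.
Checking the remaining alternations: /b/ → [d] before /ɾ/ (bilabial → alveolar, matching alveolar); /ɖ/ → [g] before /x/ (retroflex → velar, matching velar); /p/ → [ʈ] before /ɖ/ (bilabial → retroflex, matching retroflex) — only place changes, and always toward the following segment.
Nothing changes in [saŋɪdlu], [ʂɪgga]: there the adjacent consonants already agree in place (/d/ and /l/ are both alveolar; /g/ and /g/ are both velar), so these forms are consistent with the same rule.
Since the segment that changes precedes the conditioning segment, the assimilation is regressive.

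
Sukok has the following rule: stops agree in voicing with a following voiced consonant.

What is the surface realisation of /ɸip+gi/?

[ɸibgi]

The rule targets /p/ (voiceless bilabial stop), which sits before the trigger /g/ (voiced).
A voiced bilabial stop is [b], so the surface segment is [b].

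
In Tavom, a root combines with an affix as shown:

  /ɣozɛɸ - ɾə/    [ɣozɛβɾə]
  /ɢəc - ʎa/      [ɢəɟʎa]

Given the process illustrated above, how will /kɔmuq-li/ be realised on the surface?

The data show regressive voicing assimilation: /ɸ/ → [β] before /ɾ/; /c/ → [ɟ] before /ʎ/. In each pair only voicing changes, matching the following consonant, while place and manner stay constant.
/q/ is a voiceless uvular stop. The following trigger /l/ is voiced, so /q/ must become voiced as well.
The voiced uvular stop is [ɢ], so /q/ → [ɢ].

[kɔmuɢli]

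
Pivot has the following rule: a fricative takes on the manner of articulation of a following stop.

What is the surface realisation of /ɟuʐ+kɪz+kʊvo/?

[ɟuɖkɪdkʊvo]

The rule targets /ʐ/ (voiced retroflex fricative), which sits before the trigger /k/ (stop).
Changing only its manner to stop gives [ɖ] — the voiced retroflex stop.
The same rule applies at the second boundary: /z/ → [d] next to /k/.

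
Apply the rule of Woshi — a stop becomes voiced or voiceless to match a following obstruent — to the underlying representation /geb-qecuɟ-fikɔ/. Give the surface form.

The rule targets /b/ (voiced bilabial stop), which sits before the trigger /q/ (voiceless).
The voiceless bilabial stop is [p], so /b/ → [p].
The same rule applies at the second boundary: /ɟ/ → [c] next to /f/.

[gepqecucfikɔ]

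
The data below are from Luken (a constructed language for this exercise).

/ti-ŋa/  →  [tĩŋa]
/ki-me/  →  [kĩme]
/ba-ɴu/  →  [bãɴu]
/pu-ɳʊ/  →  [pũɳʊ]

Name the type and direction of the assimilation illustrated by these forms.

regressive nasality assimilation (vowel nasalisation)

The vowel /i/ surfaces as nasalised [ĩ] next to the following nasal /ŋ/ — it has acquired the [+nasal] feature of its neighbour.
Likewise in the remaining data: /i/ → [ĩ] before /m/; /a/ → [ã] before /ɴ/; /u/ → [ũ] before /ɳ/ — each time a vowel is nasalised next to a following nasal.
Because the conditioning nasal is to the right of the vowel that changes, the process is regressive (anticipatory).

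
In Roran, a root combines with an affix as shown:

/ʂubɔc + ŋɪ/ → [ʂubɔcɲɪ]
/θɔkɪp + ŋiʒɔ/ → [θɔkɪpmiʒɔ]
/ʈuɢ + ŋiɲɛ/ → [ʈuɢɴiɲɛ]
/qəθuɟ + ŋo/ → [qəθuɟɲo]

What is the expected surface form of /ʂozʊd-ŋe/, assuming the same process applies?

[ʂozʊdne]

The data show progressive place assimilation: /ŋ/ → [ɲ] after /c/; /ŋ/ → [m] after /p/; /ŋ/ → [ɴ] after /ɢ/; /ŋ/ → [ɲ] after /ɟ/. In each pair only place changes, matching the preceding consonant, while manner and voice stay constant.
/ŋ/ is a voiced velar nasal. The preceding trigger /d/ is alveolar, so /ŋ/ must become alveolar as well.
Changing only its place to alveolar gives [n] — the voiced alveolar nasal.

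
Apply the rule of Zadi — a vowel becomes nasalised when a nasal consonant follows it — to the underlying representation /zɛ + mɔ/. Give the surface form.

The vowel /ɛ/ is adjacent to the following nasal /m/, so it acquires [+nasal] and surfaces as [ɛ̃].

[zɛ̃mɔ]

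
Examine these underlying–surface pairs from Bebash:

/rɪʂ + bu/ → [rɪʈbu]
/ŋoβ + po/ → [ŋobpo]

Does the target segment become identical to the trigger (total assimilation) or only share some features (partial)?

partial assimilation

The segment that alternates is /ʂ/, which surfaces as [ʈ] when adjacent to /b/.
/ʂ/ is a fricative while /b/ is a stop; the output [ʈ] is a stop, matching the trigger — so the feature that spreads is manner.
Place and voice are unchanged, so the assimilation is partial, not total.
The other alternating form patterns the same way: /β/ → [b] before /p/ (fricative → stop, matching a stop) — only manner changes, and always toward the following segment.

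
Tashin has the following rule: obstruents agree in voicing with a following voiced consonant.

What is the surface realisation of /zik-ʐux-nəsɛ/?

[zigʐuɣnəsɛ]

The rule targets /k/ (voiceless velar stop), which sits before the trigger /ʐ/ (voiced).
Changing only its voicing to voiced gives [g] — the voiced velar stop.
At the second juncture, /x/ likewise becomes [ɣ] adjacent to /n/.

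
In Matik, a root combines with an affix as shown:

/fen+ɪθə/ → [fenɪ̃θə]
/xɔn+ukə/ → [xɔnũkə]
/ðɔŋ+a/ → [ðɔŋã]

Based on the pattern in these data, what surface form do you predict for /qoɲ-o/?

[qoɲõ]

The data show progressive nasality assimilation (vowel nasalisation): /ɪ/ → [ɪ̃] after /n/; /u/ → [ũ] after /n/; /a/ → [ã] after /ŋ/ — a vowel is nasalised by an immediately preceding nasal consonant.
The vowel /o/ is adjacent to the preceding nasal /ɲ/, so it acquires [+nasal] and surfaces as [õ].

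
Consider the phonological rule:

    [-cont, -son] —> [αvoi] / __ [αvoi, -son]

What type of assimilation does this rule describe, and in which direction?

The shared variable α links the value of [voi] on the target to the same value on the neighbouring segment, so voicing is the feature that assimilates.
Since the environment is written after the underscore, the trigger follows the target; the direction is regressive.

regressive voicing assimilation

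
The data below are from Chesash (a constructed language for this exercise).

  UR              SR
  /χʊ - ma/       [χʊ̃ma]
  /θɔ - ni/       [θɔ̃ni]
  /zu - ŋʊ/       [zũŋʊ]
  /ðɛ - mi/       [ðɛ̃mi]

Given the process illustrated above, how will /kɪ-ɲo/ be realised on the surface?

The data show regressive nasality assimilation (vowel nasalisation): /ʊ/ → [ʊ̃] before /m/; /ɔ/ → [ɔ̃] before /n/; /u/ → [ũ] before /ŋ/; /ɛ/ → [ɛ̃] before /m/ — a vowel is nasalised by an immediately following nasal consonant.
The vowel /ɪ/ is adjacent to the following nasal /ɲ/, so it acquires [+nasal] and surfaces as [ɪ̃].

[kɪ̃ɲo]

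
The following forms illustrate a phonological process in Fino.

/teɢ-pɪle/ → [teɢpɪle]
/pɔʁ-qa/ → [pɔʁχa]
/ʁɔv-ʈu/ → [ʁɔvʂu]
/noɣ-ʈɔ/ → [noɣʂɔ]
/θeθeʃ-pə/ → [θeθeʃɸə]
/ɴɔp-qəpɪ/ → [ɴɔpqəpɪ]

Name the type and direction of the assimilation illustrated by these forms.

progressive manner assimilation

The segment that alternates is /q/, which surfaces as [χ] when adjacent to /ʁ/.
/q/ is a stop while /ʁ/ is a fricative; the output [χ] is a fricative, matching the trigger — so the feature that spreads is manner.
Place and voice are unchanged, so the assimilation is partial, not total.
The same holds elsewhere in the data: /ʈ/ → [ʂ] after /v/ (stop → fricative, matching a fricative); /ʈ/ → [ʂ] after /ɣ/ (stop → fricative, matching a fricative); /p/ → [ɸ] after /ʃ/ (stop → fricative, matching a fricative) — only manner changes, and always toward the preceding segment.
Nothing changes in [teɢpɪle], [ɴɔpqəpɪ]: there the adjacent consonants already agree in manner (/p/ and /ɢ/ are both stops; /q/ and /p/ are both stops), so these forms are consistent with the same rule.
The trigger is the preceding segment, so the direction is progressive (perseverative).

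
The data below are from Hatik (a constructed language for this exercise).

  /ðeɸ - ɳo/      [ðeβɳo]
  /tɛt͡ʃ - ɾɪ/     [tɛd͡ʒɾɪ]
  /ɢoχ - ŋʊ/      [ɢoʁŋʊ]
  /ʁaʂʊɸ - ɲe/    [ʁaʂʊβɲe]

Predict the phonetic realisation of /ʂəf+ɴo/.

The data show regressive voicing assimilation: /ɸ/ → [β] before /ɳ/; /t͡ʃ/ → [d͡ʒ] before /ɾ/; /χ/ → [ʁ] before /ŋ/; /ɸ/ → [β] before /ɲ/. In each pair only voicing changes, matching the following consonant, while place and manner stay constant.
/f/ is a voiceless labiodental fricative. The following trigger /ɴ/ is voiced, so /f/ must become voiced as well.
A voiced labiodental fricative is [v], so the surface segment is [v].

[ʂəvɴo]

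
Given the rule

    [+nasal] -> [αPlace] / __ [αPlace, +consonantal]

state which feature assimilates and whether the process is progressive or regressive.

regressive place assimilation

The shared variable α links the value of the place features (abbreviated [Place]) on the target to the same value on the neighbouring segment, so place is the feature that assimilates.
Since the environment is written after the underscore, the trigger follows the target; the direction is regressive.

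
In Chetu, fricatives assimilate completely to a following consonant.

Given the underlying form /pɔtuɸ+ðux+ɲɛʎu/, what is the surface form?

[pɔtuððuɲɲɛʎu]

/ɸ/ is the segment targeted by the rule; it sits immediately before /ð/, so it assimilates completely and surfaces as [ð].
The same rule applies at the second boundary: /x/ → [ɲ] next to /ɲ/.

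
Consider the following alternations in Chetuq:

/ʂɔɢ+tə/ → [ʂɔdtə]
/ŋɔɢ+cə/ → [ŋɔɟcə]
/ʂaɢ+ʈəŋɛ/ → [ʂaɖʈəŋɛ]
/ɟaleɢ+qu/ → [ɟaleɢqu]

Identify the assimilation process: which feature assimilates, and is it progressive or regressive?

Comparing underlying and surface forms, /ɢ/ → [d] is the alternation; the neighbouring /t/ is constant.
The change uvular → alveolar matches the place of the following /t/, identifying this as place assimilation.
Manner and voice are unchanged, so the assimilation is partial, not total.
The other alternating forms pattern the same way: /ɢ/ → [ɟ] before /c/ (uvular → palatal, matching palatal); /ɢ/ → [ɖ] before /ʈ/ (uvular → retroflex, matching retroflex) — only place changes, and always toward the following segment.
Nothing changes in [ɟaleɢqu]: there the adjacent consonants already agree in place (/ɢ/ and /q/ are both uvular), so this form is consistent with the same rule.
The trigger is the following segment, so the direction is regressive (anticipatory).

regressive place assimilation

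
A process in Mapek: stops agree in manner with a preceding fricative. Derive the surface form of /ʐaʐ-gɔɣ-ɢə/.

[ʐaʐɣɔɣʁə]

/g/ is a voiced velar stop. The preceding trigger /ʐ/ is a fricative, so /g/ must become a fricative as well.
Changing only its manner to fricative gives [ɣ] — the voiced velar fricative.
The same rule applies at the second boundary: /ɢ/ → [ʁ] next to /ɣ/.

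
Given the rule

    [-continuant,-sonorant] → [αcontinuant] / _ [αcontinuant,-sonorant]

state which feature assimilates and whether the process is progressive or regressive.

The shared variable α links the value of [continuant] on the target to that of the neighbouring obstruent. [continuant] distinguishes stops from fricatives — a manner-of-articulation feature — so this is manner assimilation.
Since the environment is written after the underscore, the trigger follows the target; the direction is regressive.

regressive manner assimilation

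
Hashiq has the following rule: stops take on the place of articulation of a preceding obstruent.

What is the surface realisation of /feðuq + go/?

The rule targets /g/ (voiced velar stop), which sits after the trigger /q/ (uvular).
A voiced uvular stop is [ɢ], so the surface segment is [ɢ].

[feðuqɢo]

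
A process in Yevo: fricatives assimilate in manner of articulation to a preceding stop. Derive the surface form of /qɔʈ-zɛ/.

/z/ is a voiced alveolar fricative. The preceding trigger /ʈ/ is a stop, so /z/ must become a stop as well.
Changing only its manner to stop gives [d] — the voiced alveolar stop.

[qɔʈdɛ]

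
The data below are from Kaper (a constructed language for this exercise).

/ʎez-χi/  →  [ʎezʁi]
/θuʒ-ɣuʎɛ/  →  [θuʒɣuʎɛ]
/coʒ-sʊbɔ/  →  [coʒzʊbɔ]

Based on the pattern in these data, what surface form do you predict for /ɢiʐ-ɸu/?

The data show progressive voicing assimilation: /χ/ → [ʁ] after /z/; /s/ → [z] after /ʒ/. In each pair only voicing changes, matching the preceding consonant, while place and manner stay constant.
Nothing changes in [θuʒɣuʎɛ]: there the adjacent consonants already agree in voicing (/ɣ/ and /ʒ/ are both voiced), so this form is consistent with the same rule.
/ɸ/ is a voiceless bilabial fricative. The preceding trigger /ʐ/ is voiced, so /ɸ/ must become voiced as well.
A voiced bilabial fricative is [β], so the surface segment is [β].

[ɢiʐβu]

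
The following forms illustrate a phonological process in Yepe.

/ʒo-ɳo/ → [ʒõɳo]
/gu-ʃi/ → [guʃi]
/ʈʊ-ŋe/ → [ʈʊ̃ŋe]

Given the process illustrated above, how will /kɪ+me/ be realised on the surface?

The data show regressive nasality assimilation (vowel nasalisation): /o/ → [õ] before /ɳ/; /ʊ/ → [ʊ̃] before /ŋ/ — a vowel is nasalised by an immediately following nasal consonant.
No change occurs in [guʃi] because the vowel at the boundary is adjacent to an oral consonant, not a nasal (/u/ next to /ʃ/).
/ɪ/ sits next to the nasal /m/ and is therefore nasalised to [ɪ̃].

[kɪ̃me]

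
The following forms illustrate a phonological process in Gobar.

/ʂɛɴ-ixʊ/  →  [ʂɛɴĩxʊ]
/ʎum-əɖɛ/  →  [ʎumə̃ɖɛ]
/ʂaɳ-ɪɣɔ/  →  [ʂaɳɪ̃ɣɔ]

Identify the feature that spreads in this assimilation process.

The vowel /i/ surfaces as nasalised [ĩ] next to the preceding nasal /ɴ/ — it has acquired the [+nasal] feature of its neighbour.
The other forms show the same pattern: /ə/ → [ə̃] after /m/; /ɪ/ → [ɪ̃] after /ɳ/ — each time a vowel is nasalised next to a preceding nasal.

nasality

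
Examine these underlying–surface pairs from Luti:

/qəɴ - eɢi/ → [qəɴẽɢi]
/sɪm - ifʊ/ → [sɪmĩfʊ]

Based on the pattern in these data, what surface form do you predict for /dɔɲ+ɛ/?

The data show progressive nasality assimilation (vowel nasalisation): /e/ → [ẽ] after /ɴ/; /i/ → [ĩ] after /m/ — a vowel is nasalised by an immediately preceding nasal consonant.
/ɛ/ sits next to the nasal /ɲ/ and is therefore nasalised to [ɛ̃].

[dɔɲɛ̃]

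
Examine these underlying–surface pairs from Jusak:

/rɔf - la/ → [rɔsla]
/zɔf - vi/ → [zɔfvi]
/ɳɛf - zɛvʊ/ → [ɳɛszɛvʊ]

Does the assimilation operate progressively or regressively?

Underlying /f/ is realised as [s] next to /l/; /l/ itself does not change.
/f/ is labiodental while /l/ is alveolar; the output [s] is alveolar, matching the trigger — so the feature that spreads is place.
The same holds elsewhere in the data: /f/ → [s] before /z/ (labiodental → alveolar, matching alveolar) — only place changes, and always toward the following segment.
No alternation appears in [zɔfvi]: there the adjacent consonants already agree in place (/f/ and /v/ are both labiodental), so this form is consistent with the same rule.
Since the segment that changes precedes the conditioning segment, the assimilation is regressive.

regressive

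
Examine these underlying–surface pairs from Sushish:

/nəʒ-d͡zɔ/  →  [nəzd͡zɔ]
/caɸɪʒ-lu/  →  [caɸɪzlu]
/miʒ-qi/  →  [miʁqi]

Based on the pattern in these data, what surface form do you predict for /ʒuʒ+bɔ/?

The data show regressive place assimilation: /ʒ/ → [z] before /d͡z/; /ʒ/ → [z] before /l/; /ʒ/ → [ʁ] before /q/. In each pair only place changes, matching the following consonant, while manner and voice stay constant.
/ʒ/ is a voiced postalveolar fricative. The following trigger /b/ is bilabial, so /ʒ/ must become bilabial as well.
A voiced bilabial fricative is [β], so the surface segment is [β].

[ʒuβbɔ]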